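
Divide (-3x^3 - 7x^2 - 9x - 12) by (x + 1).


(-3x^3 - 7x^2 - 9x - 12) / (x + 1)
Step 1: -3x^2 * (x + 1) = -3x^3 - 3x^2; subtract.
Step 2: -4x * (x + 1) = -4x^2 - 4x; subtract.
Step 3: -5 * (x + 1) = -5x - 5; subtract.
Quotient: -3x^2 - 4x - 5, Remainder: -7


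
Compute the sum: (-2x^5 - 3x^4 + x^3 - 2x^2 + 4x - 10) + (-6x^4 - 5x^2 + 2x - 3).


Align terms by degree and add:
  -2x^5 - 3x^4 + x^3 - 2x^2 + 4x - 10
  -6x^4 - 5x^2 + 2x - 3
= -2x^5 - 9x^4 + x^3 - 7x^2 + 6x - 13


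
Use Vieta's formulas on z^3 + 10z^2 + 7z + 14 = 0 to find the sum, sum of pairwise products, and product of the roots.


Monic cubic z^3+bz^2+cz+d=0: sum=-b, pairwise sum=c, product=-d.
b=10, c=7, d=14
r1+r2+r3 = -10
r1r2+r1r3+r2r3 = 7
r1r2r3 = -14


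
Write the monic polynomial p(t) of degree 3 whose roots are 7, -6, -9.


p(t) = (t - 7)(t + 6)(t + 9)
Expand: t^3 + 8t^2 - 51t - 378


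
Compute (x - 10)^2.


Expand (x - 10)^2 by repeated multiplication:
= x^2 - 20x + 100


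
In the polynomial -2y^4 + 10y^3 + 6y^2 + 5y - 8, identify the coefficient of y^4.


Read off the coefficient of y^4: -2


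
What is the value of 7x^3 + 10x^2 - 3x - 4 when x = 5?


Using direct substitution:
  7 * (5)^3 = 875
  10 * (5)^2 = 250
  -3 * (5)^1 = -15
  constant: -4
Sum = 875 + 250 - 15 - 4 = 1106


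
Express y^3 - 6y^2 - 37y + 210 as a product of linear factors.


Try integer roots (divisors of 210). y=7: p(7)=0.
Divide out (y - 7): quotient is y^2 + y - 30.
Factor the quadratic: (y - 5)(y + 6)
Result: (y - 7)(y - 5)(y + 6)


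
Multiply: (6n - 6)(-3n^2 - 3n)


Distribute each term of the first polynomial:
  (6n)(-3n^2 - 3n) = -18n^3 - 18n^2
  (-6)(-3n^2 - 3n) = 18n^2 + 18n
Sum: -18n^3 + 18n


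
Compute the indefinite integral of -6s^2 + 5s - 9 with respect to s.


Reverse power rule on each term:
  ∫ -6s^2 ds = -2s^3
  ∫ 5s ds = (5/2)s^2
  ∫ -9 ds = -9s
F(s) = -2s^3 + (5/2)s^2 - 9s + C


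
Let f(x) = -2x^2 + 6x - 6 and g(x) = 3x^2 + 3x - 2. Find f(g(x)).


Substitute g(x) into f:
f(g(x)) = -2*(3x^2 + 3x - 2)^2 + 6*(3x^2 + 3x - 2) + (-6)
(3x^2 + 3x - 2)^2 = 9x^4 + 18x^3 - 3x^2 - 12x + 4
Expand and combine: -18x^4 - 36x^3 + 24x^2 + 42x - 26


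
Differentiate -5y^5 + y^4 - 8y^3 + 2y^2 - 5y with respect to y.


Apply the power rule term by term:
  d/dy(-5y^5) = -25y^4
  d/dy(y^4) = 4y^3
  d/dy(-8y^3) = -24y^2
  d/dy(2y^2) = 4y
  d/dy(-5y) = -5
p'(y) = -25y^4 + 4y^3 - 24y^2 + 4y - 5


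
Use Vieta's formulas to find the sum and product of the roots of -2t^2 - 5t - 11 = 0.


For at^2+bt+c=0: sum = -b/a, product = c/a.
a=-2, b=-5, c=-11
Sum = -(-5)/-2 = -5/2
Product = (-11)/-2 = 11/2


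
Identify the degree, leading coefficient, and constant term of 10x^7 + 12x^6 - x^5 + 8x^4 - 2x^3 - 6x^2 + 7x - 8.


Highest power of x is 7, with coefficient 10. Constant term is -8.
Degree = 7, leading coefficient = 10, constant term = -8


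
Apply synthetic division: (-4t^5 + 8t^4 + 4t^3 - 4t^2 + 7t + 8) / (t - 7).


Synthetic division with c = 7. Coefficients: -4, 8, 4, -4, 7, 8
Bring down -4.
  -4 * 7 = -28; -28 + 8 = -20
  -20 * 7 = -140; -140 + 4 = -136
  -136 * 7 = -952; -952 - 4 = -956
  -956 * 7 = -6692; -6692 + 7 = -6685
  -6685 * 7 = -46795; -46795 + 8 = -46787
Quotient: -4t^4 - 20t^3 - 136t^2 - 956t - 6685, Remainder: -46787


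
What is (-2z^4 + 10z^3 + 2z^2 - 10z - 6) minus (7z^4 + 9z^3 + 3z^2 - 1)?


Distribute the minus sign:
  (-2z^4 + 10z^3 + 2z^2 - 10z - 6)
- (7z^4 + 9z^3 + 3z^2 - 1)
Negate second polynomial: -7z^4 - 9z^3 - 3z^2 + 1
Add: -9z^4 + z^3 - z^2 - 10z - 5


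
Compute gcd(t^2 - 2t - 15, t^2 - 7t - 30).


Factor each:
  t^2 - 2t - 15 = (t + 3)(t - 5)
  t^2 - 7t - 30 = (t + 3)(t - 10)
Common monic factor: t + 3


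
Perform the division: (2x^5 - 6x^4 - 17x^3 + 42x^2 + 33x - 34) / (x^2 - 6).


(2x^5 - 6x^4 - 17x^3 + 42x^2 + 33x - 34) / (x^2 - 6)
Step 1: 2x^3 * (x^2 - 6) = 2x^5 - 12x^3; subtract.
Step 2: -6x^2 * (x^2 - 6) = -6x^4 + 36x^2; subtract.
Step 3: -5x * (x^2 - 6) = -5x^3 + 30x; subtract.
Step 4: 6 * (x^2 - 6) = 6x^2 - 36; subtract.
Quotient: 2x^3 - 6x^2 - 5x + 6, Remainder: 3x + 2


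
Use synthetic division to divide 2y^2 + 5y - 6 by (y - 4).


Synthetic division with c = 4. Coefficients: 2, 5, -6
Bring down 2.
  2 * 4 = 8; 8 + 5 = 13
  13 * 4 = 52; 52 - 6 = 46
Quotient: 2y + 13, Remainder: 46


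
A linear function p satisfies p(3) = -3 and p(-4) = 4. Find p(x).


p(x) = mx + b. Using p(3)=-3, p(-4)=4:
m = (-3 - 4)/(3 + 4) = -7/7 = -1
b = -3 - m*(3) = -3 + 3 = 0
p(x) = -x


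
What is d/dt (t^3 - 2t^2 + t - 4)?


Apply the power rule term by term:
  d/dt(t^3) = 3t^2
  d/dt(-2t^2) = -4t
  d/dt(t) = 1
  d/dt(-4) = 0
p'(t) = 3t^2 - 4t + 1


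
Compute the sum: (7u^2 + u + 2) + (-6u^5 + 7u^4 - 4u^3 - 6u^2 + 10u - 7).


Align terms by degree and add:
  7u^2 + u + 2
  -6u^5 + 7u^4 - 4u^3 - 6u^2 + 10u - 7
= -6u^5 + 7u^4 - 4u^3 + u^2 + 11u - 5


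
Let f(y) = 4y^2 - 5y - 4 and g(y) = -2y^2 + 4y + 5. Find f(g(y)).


Substitute g(y) into f:
f(g(y)) = 4*(-2y^2 + 4y + 5)^2 + (-5)*(-2y^2 + 4y + 5) + (-4)
(-2y^2 + 4y + 5)^2 = 4y^4 - 16y^3 - 4y^2 + 40y + 25
Expand and combine: 16y^4 - 64y^3 - 6y^2 + 140y + 71


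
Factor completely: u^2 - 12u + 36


Roots satisfy r1 + r2 = -b/a = 12 and r1*r2 = c/a = 36.
So r1 = 6, r2 = 6.
u^2 - 12u + 36 = (u - r1)(u - r2) = (u - 6)(u - 6)


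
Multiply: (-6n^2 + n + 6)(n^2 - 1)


Distribute each term of the first polynomial:
  (-6n^2)(n^2 - 1) = -6n^4 + 6n^2
  (n)(n^2 - 1) = n^3 - n
  (6)(n^2 - 1) = 6n^2 - 6
Sum: -6n^4 + n^3 + 12n^2 - n - 6


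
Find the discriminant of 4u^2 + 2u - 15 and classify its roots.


D = b^2 - 4ac = (2)^2 - 4(4)(-15) = 4 + 240 = 244
Since D > 0: two distinct irrational roots


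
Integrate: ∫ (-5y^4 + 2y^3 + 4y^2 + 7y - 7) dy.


Reverse power rule on each term:
  ∫ -5y^4 dy = -y^5
  ∫ 2y^3 dy = (1/2)y^4
  ∫ 4y^2 dy = (4/3)y^3
  ∫ 7y dy = (7/2)y^2
  ∫ -7 dy = -7y
F(y) = -y^5 + (1/2)y^4 + (4/3)y^3 + (7/2)y^2 - 7y + C


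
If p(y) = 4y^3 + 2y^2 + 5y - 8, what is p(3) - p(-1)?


p(3) = 133
p(-1) = -15
p(3) - p(-1) = 133 + 15 = 148


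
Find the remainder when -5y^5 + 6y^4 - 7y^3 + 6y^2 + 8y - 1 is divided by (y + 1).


By the Remainder Theorem, the remainder equals p(-1):
  -5*(-1)^5 = 5
  6*(-1)^4 = 6
  -7*(-1)^3 = 7
  6*(-1)^2 = 6
  8*(-1)^1 = -8
  constant: -1
Sum: 5 + 6 + 7 + 6 - 8 - 1 = 15


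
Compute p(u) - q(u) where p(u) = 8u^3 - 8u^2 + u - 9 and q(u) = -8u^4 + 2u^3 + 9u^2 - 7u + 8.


Distribute the minus sign:
  (8u^3 - 8u^2 + u - 9)
- (-8u^4 + 2u^3 + 9u^2 - 7u + 8)
Negate second polynomial: 8u^4 - 2u^3 - 9u^2 + 7u - 8
Add: 8u^4 + 6u^3 - 17u^2 + 8u - 17


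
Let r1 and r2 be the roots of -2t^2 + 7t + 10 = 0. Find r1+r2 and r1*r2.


For at^2+bt+c=0: sum = -b/a, product = c/a.
a=-2, b=7, c=10
Sum = -(7)/-2 = 7/2
Product = (10)/-2 = -5


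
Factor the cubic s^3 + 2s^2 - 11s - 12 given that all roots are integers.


Try integer roots (divisors of -12). s=-4: p(-4)=0.
Divide out (s + 4): quotient is s^2 - 2s - 3.
Factor the quadratic: (s + 1)(s - 3)
Result: (s + 4)(s + 1)(s - 3)


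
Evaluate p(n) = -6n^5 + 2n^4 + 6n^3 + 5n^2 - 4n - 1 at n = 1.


Using direct substitution:
  -6 * (1)^5 = -6
  2 * (1)^4 = 2
  6 * (1)^3 = 6
  5 * (1)^2 = 5
  -4 * (1)^1 = -4
  constant: -1
Sum = -6 + 2 + 6 + 5 - 4 - 1 = 2


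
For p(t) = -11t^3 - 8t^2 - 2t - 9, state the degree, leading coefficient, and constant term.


Highest power of t is 3, with coefficient -11. Constant term is -9.
Degree = 3, leading coefficient = -11, constant term = -9


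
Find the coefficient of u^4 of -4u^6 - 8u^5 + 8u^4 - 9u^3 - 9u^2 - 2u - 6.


Read off the coefficient of u^4: 8


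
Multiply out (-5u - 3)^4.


Expand (-5u - 3)^4 by repeated multiplication:
  (-5u - 3)^2 = 25u^2 + 30u + 9
  (-5u - 3)^3 = -125u^3 - 225u^2 - 135u - 27
= 625u^4 + 1500u^3 + 1350u^2 + 540u + 81


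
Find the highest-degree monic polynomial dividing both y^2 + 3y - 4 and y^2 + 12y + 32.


Factor each:
  y^2 + 3y - 4 = (y + 4)(y - 1)
  y^2 + 12y + 32 = (y + 4)(y + 8)
Common monic factor: y + 4


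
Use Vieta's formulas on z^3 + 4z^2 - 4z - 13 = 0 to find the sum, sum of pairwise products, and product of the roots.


Monic cubic z^3+bz^2+cz+d=0: sum=-b, pairwise sum=c, product=-d.
b=4, c=-4, d=-13
r1+r2+r3 = -4
r1r2+r1r3+r2r3 = -4
r1r2r3 = 13


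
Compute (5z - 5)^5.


Expand (5z - 5)^5 by repeated multiplication:
  (5z - 5)^2 = 25z^2 - 50z + 25
  (5z - 5)^3 = 125z^3 - 375z^2 + 375z - 125
  (5z - 5)^4 = 625z^4 - 2500z^3 + 3750z^2 - 2500z + 625
= 3125z^5 - 15625z^4 + 31250z^3 - 31250z^2 + 15625z - 3125


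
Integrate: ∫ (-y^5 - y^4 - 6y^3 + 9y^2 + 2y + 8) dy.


Reverse power rule on each term:
  ∫ -y^5 dy = -(1/6)y^6
  ∫ -y^4 dy = -(1/5)y^5
  ∫ -6y^3 dy = -(3/2)y^4
  ∫ 9y^2 dy = 3y^3
  ∫ 2y dy = y^2
  ∫ 8 dy = 8y
F(y) = -(1/6)y^6 - (1/5)y^5 - (3/2)y^4 + 3y^3 + y^2 + 8y + C


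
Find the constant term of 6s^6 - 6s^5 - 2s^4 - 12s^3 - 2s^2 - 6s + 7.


Read off the constant term: 7


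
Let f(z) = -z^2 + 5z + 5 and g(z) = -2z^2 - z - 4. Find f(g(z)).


Substitute g(z) into f:
f(g(z)) = -1*(-2z^2 - z - 4)^2 + 5*(-2z^2 - z - 4) + 5
(-2z^2 - z - 4)^2 = 4z^4 + 4z^3 + 17z^2 + 8z + 16
Expand and combine: -4z^4 - 4z^3 - 27z^2 - 13z - 31


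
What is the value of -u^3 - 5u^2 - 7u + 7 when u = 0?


Using direct substitution:
  -1 * (0)^3 = 0
  -5 * (0)^2 = 0
  -7 * (0)^1 = 0
  constant: 7
Sum = 0 + 0 + 0 + 7 = 7


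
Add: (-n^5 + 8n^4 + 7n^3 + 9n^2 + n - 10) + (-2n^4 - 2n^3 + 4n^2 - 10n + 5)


Align terms by degree and add:
  -n^5 + 8n^4 + 7n^3 + 9n^2 + n - 10
  -2n^4 - 2n^3 + 4n^2 - 10n + 5
= -n^5 + 6n^4 + 5n^3 + 13n^2 - 9n - 5


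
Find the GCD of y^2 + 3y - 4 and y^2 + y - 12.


Factor each:
  y^2 + 3y - 4 = (y + 4)(y - 1)
  y^2 + y - 12 = (y + 4)(y - 3)
Common monic factor: y + 4


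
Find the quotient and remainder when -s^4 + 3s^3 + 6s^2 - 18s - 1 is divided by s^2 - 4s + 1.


(-s^4 + 3s^3 + 6s^2 - 18s - 1) / (s^2 - 4s + 1)
Step 1: -s^2 * (s^2 - 4s + 1) = -s^4 + 4s^3 - s^2; subtract.
Step 2: -s * (s^2 - 4s + 1) = -s^3 + 4s^2 - s; subtract.
Step 3: 3 * (s^2 - 4s + 1) = 3s^2 - 12s + 3; subtract.
Quotient: -s^2 - s + 3, Remainder: -5s - 4


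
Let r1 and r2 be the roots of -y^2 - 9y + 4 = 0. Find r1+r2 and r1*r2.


For ay^2+by+c=0: sum = -b/a, product = c/a.
a=-1, b=-9, c=4
Sum = -(-9)/-1 = -9
Product = (4)/-1 = -4


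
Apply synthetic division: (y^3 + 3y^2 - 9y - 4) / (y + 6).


Synthetic division with c = -6. Coefficients: 1, 3, -9, -4
Bring down 1.
  1 * -6 = -6; -6 + 3 = -3
  -3 * -6 = 18; 18 - 9 = 9
  9 * -6 = -54; -54 - 4 = -58
Quotient: y^2 - 3y + 9, Remainder: -58


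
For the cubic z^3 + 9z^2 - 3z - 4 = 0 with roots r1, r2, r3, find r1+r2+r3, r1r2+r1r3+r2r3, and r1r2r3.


Monic cubic z^3+bz^2+cz+d=0: sum=-b, pairwise sum=c, product=-d.
b=9, c=-3, d=-4
r1+r2+r3 = -9
r1r2+r1r3+r2r3 = -3
r1r2r3 = 4


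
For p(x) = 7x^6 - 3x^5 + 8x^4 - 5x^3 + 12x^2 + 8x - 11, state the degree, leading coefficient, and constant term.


Highest power of x is 6, with coefficient 7. Constant term is -11.
Degree = 6, leading coefficient = 7, constant term = -11


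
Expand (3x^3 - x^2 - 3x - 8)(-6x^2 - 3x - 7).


Distribute each term of the first polynomial:
  (3x^3)(-6x^2 - 3x - 7) = -18x^5 - 9x^4 - 21x^3
  (-x^2)(-6x^2 - 3x - 7) = 6x^4 + 3x^3 + 7x^2
  (-3x)(-6x^2 - 3x - 7) = 18x^3 + 9x^2 + 21x
  (-8)(-6x^2 - 3x - 7) = 48x^2 + 24x + 56
Sum: -18x^5 - 3x^4 + 64x^2 + 45x + 56


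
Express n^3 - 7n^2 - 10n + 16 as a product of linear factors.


Try integer roots (divisors of 16). n=-2: p(-2)=0.
Divide out (n + 2): quotient is n^2 - 9n + 8.
Factor the quadratic: (n - 1)(n - 8)
Result: (n + 2)(n - 1)(n - 8)


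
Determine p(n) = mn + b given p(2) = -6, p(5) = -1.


p(n) = mn + b. Using p(2)=-6, p(5)=-1:
m = (-6 + 1)/(2 - 5) = -5/-3 = 5/3
b = -6 - m*(2) = -6 - 10/3 = -28/3
p(n) = (5/3)n - (28/3)


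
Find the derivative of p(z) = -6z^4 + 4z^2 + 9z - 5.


Apply the power rule term by term:
  d/dz(-6z^4) = -24z^3
  d/dz(4z^2) = 8z
  d/dz(9z) = 9
  d/dz(-5) = 0
p'(z) = -24z^3 + 8z + 9


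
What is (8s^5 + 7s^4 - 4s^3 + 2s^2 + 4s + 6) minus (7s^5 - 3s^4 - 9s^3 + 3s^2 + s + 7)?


Distribute the minus sign:
  (8s^5 + 7s^4 - 4s^3 + 2s^2 + 4s + 6)
- (7s^5 - 3s^4 - 9s^3 + 3s^2 + s + 7)
Negate second polynomial: -7s^5 + 3s^4 + 9s^3 - 3s^2 - s - 7
Add: s^5 + 10s^4 + 5s^3 - s^2 + 3s - 1


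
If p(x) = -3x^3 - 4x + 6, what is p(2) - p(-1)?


p(2) = -26
p(-1) = 13
p(2) - p(-1) = -26 - 13 = -39


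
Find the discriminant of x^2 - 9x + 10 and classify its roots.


D = b^2 - 4ac = (-9)^2 - 4(1)(10) = 81 - 40 = 41
Since D > 0: two distinct irrational roots


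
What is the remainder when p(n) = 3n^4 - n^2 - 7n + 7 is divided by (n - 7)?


By the Remainder Theorem, the remainder equals p(7):
  3*(7)^4 = 7203
  0*(7)^3 = 0
  -1*(7)^2 = -49
  -7*(7)^1 = -49
  constant: 7
Sum: 7203 + 0 - 49 - 49 + 7 = 7112


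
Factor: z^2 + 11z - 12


Roots satisfy r1 + r2 = -b/a = -11 and r1*r2 = c/a = -12.
So r1 = -12, r2 = 1.
z^2 + 11z - 12 = (z - r1)(z - r2) = (z + 12)(z - 1)


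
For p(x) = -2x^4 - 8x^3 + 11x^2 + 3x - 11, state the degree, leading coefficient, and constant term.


Highest power of x is 4, with coefficient -2. Constant term is -11.
Degree = 4, leading coefficient = -2, constant term = -11


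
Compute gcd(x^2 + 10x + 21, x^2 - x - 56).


Factor each:
  x^2 + 10x + 21 = (x + 7)(x + 3)
  x^2 - x - 56 = (x + 7)(x - 8)
Common monic factor: x + 7


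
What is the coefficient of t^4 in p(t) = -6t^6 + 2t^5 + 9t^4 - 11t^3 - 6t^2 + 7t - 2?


Read off the coefficient of t^4: 9


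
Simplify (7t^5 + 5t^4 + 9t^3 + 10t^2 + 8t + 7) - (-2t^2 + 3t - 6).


Distribute the minus sign:
  (7t^5 + 5t^4 + 9t^3 + 10t^2 + 8t + 7)
- (-2t^2 + 3t - 6)
Negate second polynomial: 2t^2 - 3t + 6
Add: 7t^5 + 5t^4 + 9t^3 + 12t^2 + 5t + 13


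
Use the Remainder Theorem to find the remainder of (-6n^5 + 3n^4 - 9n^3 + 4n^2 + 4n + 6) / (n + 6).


By the Remainder Theorem, the remainder equals p(-6):
  -6*(-6)^5 = 46656
  3*(-6)^4 = 3888
  -9*(-6)^3 = 1944
  4*(-6)^2 = 144
  4*(-6)^1 = -24
  constant: 6
Sum: 46656 + 3888 + 1944 + 144 - 24 + 6 = 52614


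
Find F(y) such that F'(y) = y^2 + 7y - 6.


Reverse power rule on each term:
  ∫ y^2 dy = (1/3)y^3
  ∫ 7y dy = (7/2)y^2
  ∫ -6 dy = -6y
F(y) = (1/3)y^3 + (7/2)y^2 - 6y + C


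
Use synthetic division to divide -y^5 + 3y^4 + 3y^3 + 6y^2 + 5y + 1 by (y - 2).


Synthetic division with c = 2. Coefficients: -1, 3, 3, 6, 5, 1
Bring down -1.
  -1 * 2 = -2; -2 + 3 = 1
  1 * 2 = 2; 2 + 3 = 5
  5 * 2 = 10; 10 + 6 = 16
  16 * 2 = 32; 32 + 5 = 37
  37 * 2 = 74; 74 + 1 = 75
Quotient: -y^4 + y^3 + 5y^2 + 16y + 37, Remainder: 75


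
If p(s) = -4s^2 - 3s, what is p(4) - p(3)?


p(4) = -76
p(3) = -45
p(4) - p(3) = -76 + 45 = -31


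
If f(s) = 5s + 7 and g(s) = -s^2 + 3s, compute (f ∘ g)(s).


Substitute g(s) into f:
f(g(s)) = 5*(-s^2 + 3s) + 7
Expand and combine: -5s^2 + 15s + 7


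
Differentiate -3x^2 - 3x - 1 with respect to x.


Apply the power rule term by term:
  d/dx(-3x^2) = -6x
  d/dx(-3x) = -3
  d/dx(-1) = 0
p'(x) = -6x - 3


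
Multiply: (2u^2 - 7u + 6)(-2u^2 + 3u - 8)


Distribute each term of the first polynomial:
  (2u^2)(-2u^2 + 3u - 8) = -4u^4 + 6u^3 - 16u^2
  (-7u)(-2u^2 + 3u - 8) = 14u^3 - 21u^2 + 56u
  (6)(-2u^2 + 3u - 8) = -12u^2 + 18u - 48
Sum: -4u^4 + 20u^3 - 49u^2 + 74u - 48


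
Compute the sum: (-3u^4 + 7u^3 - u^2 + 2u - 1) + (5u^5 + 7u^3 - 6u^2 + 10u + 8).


Align terms by degree and add:
  -3u^4 + 7u^3 - u^2 + 2u - 1
+ 5u^5 + 7u^3 - 6u^2 + 10u + 8
= 5u^5 - 3u^4 + 14u^3 - 7u^2 + 12u + 7


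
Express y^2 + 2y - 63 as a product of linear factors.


Roots satisfy r1 + r2 = -b/a = -2 and r1*r2 = c/a = -63.
So r1 = 7, r2 = -9.
y^2 + 2y - 63 = (y - r1)(y - r2) = (y - 7)(y + 9)


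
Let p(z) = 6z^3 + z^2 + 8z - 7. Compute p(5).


Using direct substitution:
  6 * (5)^3 = 750
  1 * (5)^2 = 25
  8 * (5)^1 = 40
  constant: -7
Sum = 750 + 25 + 40 - 7 = 808


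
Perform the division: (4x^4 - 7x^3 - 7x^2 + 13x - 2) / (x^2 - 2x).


(4x^4 - 7x^3 - 7x^2 + 13x - 2) / (x^2 - 2x)
Step 1: 4x^2 * (x^2 - 2x) = 4x^4 - 8x^3; subtract.
Step 2: x * (x^2 - 2x) = x^3 - 2x^2; subtract.
Step 3: -5 * (x^2 - 2x) = -5x^2 + 10x; subtract.
Quotient: 4x^2 + x - 5, Remainder: 3x - 2


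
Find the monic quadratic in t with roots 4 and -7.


p(t) = (t - 4)(t + 7)
Expand: t^2 + 3t - 28


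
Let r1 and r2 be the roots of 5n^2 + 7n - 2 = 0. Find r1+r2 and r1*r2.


For an^2+bn+c=0: sum = -b/a, product = c/a.
a=5, b=7, c=-2
Sum = -(7)/5 = -7/5
Product = (-2)/5 = -2/5


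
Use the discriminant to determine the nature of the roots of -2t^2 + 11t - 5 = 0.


D = b^2 - 4ac = (11)^2 - 4(-2)(-5) = 121 - 40 = 81
Since D > 0: two distinct rational roots


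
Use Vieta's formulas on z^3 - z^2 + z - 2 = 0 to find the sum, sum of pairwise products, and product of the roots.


Monic cubic z^3+bz^2+cz+d=0: sum=-b, pairwise sum=c, product=-d.
b=-1, c=1, d=-2
r1+r2+r3 = 1
r1r2+r1r3+r2r3 = 1
r1r2r3 = 2


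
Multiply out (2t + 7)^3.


Expand (2t + 7)^3 by repeated multiplication:
  (2t + 7)^2 = 4t^2 + 28t + 49
= 8t^3 + 84t^2 + 294t + 343


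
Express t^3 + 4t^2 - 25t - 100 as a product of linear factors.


Try integer roots (divisors of -100). t=-5: p(-5)=0.
Divide out (t + 5): quotient is t^2 - t - 20.
Factor the quadratic: (t + 4)(t - 5)
Result: (t + 5)(t + 4)(t - 5)


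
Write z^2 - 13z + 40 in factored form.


Roots satisfy r1 + r2 = -b/a = 13 and r1*r2 = c/a = 40.
So r1 = 8, r2 = 5.
z^2 - 13z + 40 = (z - r1)(z - r2) = (z - 8)(z - 5)


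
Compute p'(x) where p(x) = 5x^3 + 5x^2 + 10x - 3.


Apply the power rule term by term:
  d/dx(5x^3) = 15x^2
  d/dx(5x^2) = 10x
  d/dx(10x) = 10
  d/dx(-3) = 0
p'(x) = 15x^2 + 10x + 10


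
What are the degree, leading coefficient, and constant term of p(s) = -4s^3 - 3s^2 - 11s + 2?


Highest power of s is 3, with coefficient -4. Constant term is 2.
Degree = 3, leading coefficient = -4, constant term = 2


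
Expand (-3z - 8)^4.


Expand (-3z - 8)^4 by repeated multiplication:
  (-3z - 8)^2 = 9z^2 + 48z + 64
  (-3z - 8)^3 = -27z^3 - 216z^2 - 576z - 512
= 81z^4 + 864z^3 + 3456z^2 + 6144z + 4096


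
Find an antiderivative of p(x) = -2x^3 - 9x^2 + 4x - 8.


Reverse power rule on each term:
  ∫ -2x^3 dx = -(1/2)x^4
  ∫ -9x^2 dx = -3x^3
  ∫ 4x dx = 2x^2
  ∫ -8 dx = -8x
F(x) = -(1/2)x^4 - 3x^3 + 2x^2 - 8x + C


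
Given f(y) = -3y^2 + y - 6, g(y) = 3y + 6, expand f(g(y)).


Substitute g(y) into f:
f(g(y)) = -3*(3y + 6)^2 + 1*(3y + 6) + (-6)
(3y + 6)^2 = 9y^2 + 36y + 36
Expand and combine: -27y^2 - 105y - 108


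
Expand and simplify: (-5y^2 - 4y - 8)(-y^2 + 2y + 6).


Distribute each term of the first polynomial:
  (-5y^2)(-y^2 + 2y + 6) = 5y^4 - 10y^3 - 30y^2
  (-4y)(-y^2 + 2y + 6) = 4y^3 - 8y^2 - 24y
  (-8)(-y^2 + 2y + 6) = 8y^2 - 16y - 48
Sum: 5y^4 - 6y^3 - 30y^2 - 40y - 48


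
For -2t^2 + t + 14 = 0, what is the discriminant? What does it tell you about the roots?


D = b^2 - 4ac = (1)^2 - 4(-2)(14) = 1 + 112 = 113
Since D > 0: two distinct irrational roots


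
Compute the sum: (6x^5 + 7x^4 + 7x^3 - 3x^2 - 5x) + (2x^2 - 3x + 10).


Align terms by degree and add:
  6x^5 + 7x^4 + 7x^3 - 3x^2 - 5x
+ 2x^2 - 3x + 10
= 6x^5 + 7x^4 + 7x^3 - x^2 - 8x + 10


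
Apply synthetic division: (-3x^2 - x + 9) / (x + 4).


Synthetic division with c = -4. Coefficients: -3, -1, 9
Bring down -3.
  -3 * -4 = 12; 12 - 1 = 11
  11 * -4 = -44; -44 + 9 = -35
Quotient: -3x + 11, Remainder: -35


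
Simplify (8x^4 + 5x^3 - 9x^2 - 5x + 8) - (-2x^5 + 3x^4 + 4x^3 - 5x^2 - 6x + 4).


Distribute the minus sign:
  (8x^4 + 5x^3 - 9x^2 - 5x + 8)
- (-2x^5 + 3x^4 + 4x^3 - 5x^2 - 6x + 4)
Negate second polynomial: 2x^5 - 3x^4 - 4x^3 + 5x^2 + 6x - 4
Add: 2x^5 + 5x^4 + x^3 - 4x^2 + x + 4


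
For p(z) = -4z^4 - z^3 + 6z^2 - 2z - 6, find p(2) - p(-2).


p(2) = -58
p(-2) = -34
p(2) - p(-2) = -58 + 34 = -24


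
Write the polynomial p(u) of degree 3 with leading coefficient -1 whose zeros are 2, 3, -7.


p(u) = -(u - 2)(u - 3)(u + 7)
Expand: -u^3 - 2u^2 + 29u - 42


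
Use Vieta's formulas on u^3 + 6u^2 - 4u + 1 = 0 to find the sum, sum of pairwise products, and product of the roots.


Monic cubic u^3+bu^2+cu+d=0: sum=-b, pairwise sum=c, product=-d.
b=6, c=-4, d=1
r1+r2+r3 = -6
r1r2+r1r3+r2r3 = -4
r1r2r3 = -1


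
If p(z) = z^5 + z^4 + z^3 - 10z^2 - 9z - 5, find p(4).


Using direct substitution:
  1 * (4)^5 = 1024
  1 * (4)^4 = 256
  1 * (4)^3 = 64
  -10 * (4)^2 = -160
  -9 * (4)^1 = -36
  constant: -5
Sum = 1024 + 256 + 64 - 160 - 36 - 5 = 1143


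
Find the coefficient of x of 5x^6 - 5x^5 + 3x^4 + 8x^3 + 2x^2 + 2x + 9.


Read off the coefficient of x: 2


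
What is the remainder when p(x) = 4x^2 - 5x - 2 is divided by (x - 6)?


By the Remainder Theorem, the remainder equals p(6):
  4*(6)^2 = 144
  -5*(6)^1 = -30
  constant: -2
Sum: 144 - 30 - 2 = 112


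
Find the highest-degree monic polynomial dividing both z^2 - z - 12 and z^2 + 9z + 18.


Factor each:
  z^2 - z - 12 = (z + 3)(z - 4)
  z^2 + 9z + 18 = (z + 3)(z + 6)
Common monic factor: z + 3


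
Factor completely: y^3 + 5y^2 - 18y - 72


Try integer roots (divisors of -72). y=-3: p(-3)=0.
Divide out (y + 3): quotient is y^2 + 2y - 24.
Factor the quadratic: (y - 4)(y + 6)
Result: (y + 3)(y - 4)(y + 6)


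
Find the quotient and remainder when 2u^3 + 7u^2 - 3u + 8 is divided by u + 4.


(2u^3 + 7u^2 - 3u + 8) / (u + 4)
Step 1: 2u^2 * (u + 4) = 2u^3 + 8u^2; subtract.
Step 2: -u * (u + 4) = -u^2 - 4u; subtract.
Step 3: 1 * (u + 4) = u + 4; subtract.
Quotient: 2u^2 - u + 1, Remainder: 4


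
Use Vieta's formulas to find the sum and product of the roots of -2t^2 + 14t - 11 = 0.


For at^2+bt+c=0: sum = -b/a, product = c/a.
a=-2, b=14, c=-11
Sum = -(14)/-2 = 7
Product = (-11)/-2 = 11/2


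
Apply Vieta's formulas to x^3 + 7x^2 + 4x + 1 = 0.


Monic cubic x^3+bx^2+cx+d=0: sum=-b, pairwise sum=c, product=-d.
b=7, c=4, d=1
r1+r2+r3 = -7
r1r2+r1r3+r2r3 = 4
r1r2r3 = -1


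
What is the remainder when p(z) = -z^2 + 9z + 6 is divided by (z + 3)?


By the Remainder Theorem, the remainder equals p(-3):
  -1*(-3)^2 = -9
  9*(-3)^1 = -27
  constant: 6
Sum: -9 - 27 + 6 = -30


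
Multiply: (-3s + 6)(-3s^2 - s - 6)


Distribute each term of the first polynomial:
  (-3s)(-3s^2 - s - 6) = 9s^3 + 3s^2 + 18s
  (6)(-3s^2 - s - 6) = -18s^2 - 6s - 36
Sum: 9s^3 - 15s^2 + 12s - 36


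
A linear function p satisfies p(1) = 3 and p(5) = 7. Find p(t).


p(t) = mt + b. Using p(1)=3, p(5)=7:
m = (3 - 7)/(1 - 5) = -4/-4 = 1
b = 3 - m*(1) = 3 - 1 = 2
p(t) = t + 2


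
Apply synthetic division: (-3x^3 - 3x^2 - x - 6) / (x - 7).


Synthetic division with c = 7. Coefficients: -3, -3, -1, -6
Bring down -3.
  -3 * 7 = -21; -21 - 3 = -24
  -24 * 7 = -168; -168 - 1 = -169
  -169 * 7 = -1183; -1183 - 6 = -1189
Quotient: -3x^2 - 24x - 169, Remainder: -1189


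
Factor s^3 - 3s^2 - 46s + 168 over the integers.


Try integer roots (divisors of 168). s=4: p(4)=0.
Divide out (s - 4): quotient is s^2 + s - 42.
Factor the quadratic: (s - 6)(s + 7)
Result: (s - 4)(s - 6)(s + 7)


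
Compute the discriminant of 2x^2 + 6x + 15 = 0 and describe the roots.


D = b^2 - 4ac = (6)^2 - 4(2)(15) = 36 - 120 = -84
Since D < 0: two complex conjugate roots (no real roots)


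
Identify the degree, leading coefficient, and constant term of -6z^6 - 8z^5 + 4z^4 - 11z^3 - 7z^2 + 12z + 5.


Highest power of z is 6, with coefficient -6. Constant term is 5.
Degree = 6, leading coefficient = -6, constant term = 5


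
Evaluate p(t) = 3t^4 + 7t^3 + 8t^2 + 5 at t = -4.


Using direct substitution:
  3 * (-4)^4 = 768
  7 * (-4)^3 = -448
  8 * (-4)^2 = 128
  0 * (-4)^1 = 0
  constant: 5
Sum = 768 - 448 + 128 + 0 + 5 = 453


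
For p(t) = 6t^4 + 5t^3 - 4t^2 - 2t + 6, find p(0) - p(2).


p(0) = 6
p(2) = 122
p(0) - p(2) = 6 - 122 = -116


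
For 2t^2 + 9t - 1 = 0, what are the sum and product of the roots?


For at^2+bt+c=0: sum = -b/a, product = c/a.
a=2, b=9, c=-1
Sum = -(9)/2 = -9/2
Product = (-1)/2 = -1/2


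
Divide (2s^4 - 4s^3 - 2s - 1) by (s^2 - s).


(2s^4 - 4s^3 - 2s - 1) / (s^2 - s)
Step 1: 2s^2 * (s^2 - s) = 2s^4 - 2s^3; subtract.
Step 2: -2s * (s^2 - s) = -2s^3 + 2s^2; subtract.
Step 3: -2 * (s^2 - s) = -2s^2 + 2s; subtract.
Quotient: 2s^2 - 2s - 2, Remainder: -4s - 1


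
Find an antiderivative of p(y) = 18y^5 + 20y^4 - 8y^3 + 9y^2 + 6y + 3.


Reverse power rule on each term:
  ∫ 18y^5 dy = 3y^6
  ∫ 20y^4 dy = 4y^5
  ∫ -8y^3 dy = -2y^4
  ∫ 9y^2 dy = 3y^3
  ∫ 6y dy = 3y^2
  ∫ 3 dy = 3y
F(y) = 3y^6 + 4y^5 - 2y^4 + 3y^3 + 3y^2 + 3y + C


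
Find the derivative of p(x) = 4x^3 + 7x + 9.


Apply the power rule term by term:
  d/dx(4x^3) = 12x^2
  d/dx(7x) = 7
  d/dx(9) = 0
p'(x) = 12x^2 + 7


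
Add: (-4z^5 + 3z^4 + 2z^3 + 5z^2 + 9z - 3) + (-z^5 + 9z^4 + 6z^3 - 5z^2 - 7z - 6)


Align terms by degree and add:
  -4z^5 + 3z^4 + 2z^3 + 5z^2 + 9z - 3
  -z^5 + 9z^4 + 6z^3 - 5z^2 - 7z - 6
= -5z^5 + 12z^4 + 8z^3 + 2z - 9


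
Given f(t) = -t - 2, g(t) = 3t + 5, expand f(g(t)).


Substitute g(t) into f:
f(g(t)) = -1*(3t + 5) + (-2)
Expand and combine: -3t - 7


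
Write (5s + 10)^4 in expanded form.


Expand (5s + 10)^4 by repeated multiplication:
  (5s + 10)^2 = 25s^2 + 100s + 100
  (5s + 10)^3 = 125s^3 + 750s^2 + 1500s + 1000
= 625s^4 + 5000s^3 + 15000s^2 + 20000s + 10000


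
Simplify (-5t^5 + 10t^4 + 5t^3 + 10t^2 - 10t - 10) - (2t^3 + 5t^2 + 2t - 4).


Distribute the minus sign:
  (-5t^5 + 10t^4 + 5t^3 + 10t^2 - 10t - 10)
- (2t^3 + 5t^2 + 2t - 4)
Negate second polynomial: -2t^3 - 5t^2 - 2t + 4
Add: -5t^5 + 10t^4 + 3t^3 + 5t^2 - 12t - 6


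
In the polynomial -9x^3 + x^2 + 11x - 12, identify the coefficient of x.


Read off the coefficient of x: 11


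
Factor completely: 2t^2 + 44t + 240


Roots satisfy r1 + r2 = -b/a = -22 and r1*r2 = c/a = 120.
So r1 = -12, r2 = -10.
2t^2 + 44t + 240 = 2(t - r1)(t - r2) = 2(t + 12)(t + 10)


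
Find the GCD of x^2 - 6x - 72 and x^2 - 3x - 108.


Factor each:
  x^2 - 6x - 72 = (x - 12)(x + 6)
  x^2 - 3x - 108 = (x - 12)(x + 9)
Common monic factor: x - 12


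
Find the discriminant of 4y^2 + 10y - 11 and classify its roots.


D = b^2 - 4ac = (10)^2 - 4(4)(-11) = 100 + 176 = 276
Since D > 0: two distinct irrational roots


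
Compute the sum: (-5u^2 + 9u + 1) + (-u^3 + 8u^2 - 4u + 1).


Align terms by degree and add:
  -5u^2 + 9u + 1
  -u^3 + 8u^2 - 4u + 1
= -u^3 + 3u^2 + 5u + 2


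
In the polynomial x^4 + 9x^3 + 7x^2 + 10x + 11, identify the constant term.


Read off the constant term: 11


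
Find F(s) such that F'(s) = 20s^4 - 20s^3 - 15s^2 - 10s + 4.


Reverse power rule on each term:
  ∫ 20s^4 ds = 4s^5
  ∫ -20s^3 ds = -5s^4
  ∫ -15s^2 ds = -5s^3
  ∫ -10s ds = -5s^2
  ∫ 4 ds = 4s
F(s) = 4s^5 - 5s^4 - 5s^3 - 5s^2 + 4s + C


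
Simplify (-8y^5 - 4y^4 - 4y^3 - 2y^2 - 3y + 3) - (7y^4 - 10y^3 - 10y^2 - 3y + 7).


Distribute the minus sign:
  (-8y^5 - 4y^4 - 4y^3 - 2y^2 - 3y + 3)
- (7y^4 - 10y^3 - 10y^2 - 3y + 7)
Negate second polynomial: -7y^4 + 10y^3 + 10y^2 + 3y - 7
Add: -8y^5 - 11y^4 + 6y^3 + 8y^2 - 4


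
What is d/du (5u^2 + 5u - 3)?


Apply the power rule term by term:
  d/du(5u^2) = 10u
  d/du(5u) = 5
  d/du(-3) = 0
p'(u) = 10u + 5


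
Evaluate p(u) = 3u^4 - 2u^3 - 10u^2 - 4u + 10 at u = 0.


Using direct substitution:
  3 * (0)^4 = 0
  -2 * (0)^3 = 0
  -10 * (0)^2 = 0
  -4 * (0)^1 = 0
  constant: 10
Sum = 0 + 0 + 0 + 0 + 10 = 10


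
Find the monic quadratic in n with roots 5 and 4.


p(n) = (n - 5)(n - 4)
Expand: n^2 - 9n + 20


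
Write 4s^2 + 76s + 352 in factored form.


Roots satisfy r1 + r2 = -b/a = -19 and r1*r2 = c/a = 88.
So r1 = -11, r2 = -8.
4s^2 + 76s + 352 = 4(s - r1)(s - r2) = 4(s + 11)(s + 8)


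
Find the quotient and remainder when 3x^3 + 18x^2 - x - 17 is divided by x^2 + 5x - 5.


(3x^3 + 18x^2 - x - 17) / (x^2 + 5x - 5)
Step 1: 3x * (x^2 + 5x - 5) = 3x^3 + 15x^2 - 15x; subtract.
Step 2: 3 * (x^2 + 5x - 5) = 3x^2 + 15x - 15; subtract.
Quotient: 3x + 3, Remainder: -x - 2


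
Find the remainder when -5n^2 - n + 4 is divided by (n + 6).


By the Remainder Theorem, the remainder equals p(-6):
  -5*(-6)^2 = -180
  -1*(-6)^1 = 6
  constant: 4
Sum: -180 + 6 + 4 = -170


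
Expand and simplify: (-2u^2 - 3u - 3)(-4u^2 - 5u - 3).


Distribute each term of the first polynomial:
  (-2u^2)(-4u^2 - 5u - 3) = 8u^4 + 10u^3 + 6u^2
  (-3u)(-4u^2 - 5u - 3) = 12u^3 + 15u^2 + 9u
  (-3)(-4u^2 - 5u - 3) = 12u^2 + 15u + 9
Sum: 8u^4 + 22u^3 + 33u^2 + 24u + 9


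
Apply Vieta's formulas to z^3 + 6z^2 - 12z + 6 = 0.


Monic cubic z^3+bz^2+cz+d=0: sum=-b, pairwise sum=c, product=-d.
b=6, c=-12, d=6
r1+r2+r3 = -6
r1r2+r1r3+r2r3 = -12
r1r2r3 = -6


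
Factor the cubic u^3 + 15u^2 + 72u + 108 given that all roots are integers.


Try integer roots (divisors of 108). u=-6: p(-6)=0.
Divide out (u + 6): quotient is u^2 + 9u + 18.
Factor the quadratic: (u + 6)(u + 3)
Result: (u + 6)(u + 6)(u + 3)


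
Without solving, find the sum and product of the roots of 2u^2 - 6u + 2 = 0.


For au^2+bu+c=0: sum = -b/a, product = c/a.
a=2, b=-6, c=2
Sum = -(-6)/2 = 3
Product = (2)/2 = 1


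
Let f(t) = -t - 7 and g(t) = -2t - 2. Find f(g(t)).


Substitute g(t) into f:
f(g(t)) = -1*(-2t - 2) + (-7)
Expand and combine: 2t - 5


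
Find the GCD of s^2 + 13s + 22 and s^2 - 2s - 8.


Factor each:
  s^2 + 13s + 22 = (s + 2)(s + 11)
  s^2 - 2s - 8 = (s + 2)(s - 4)
Common monic factor: s + 2


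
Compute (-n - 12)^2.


Expand (-n - 12)^2 by repeated multiplication:
= n^2 + 24n + 144


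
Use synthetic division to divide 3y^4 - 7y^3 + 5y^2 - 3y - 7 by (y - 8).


Synthetic division with c = 8. Coefficients: 3, -7, 5, -3, -7
Bring down 3.
  3 * 8 = 24; 24 - 7 = 17
  17 * 8 = 136; 136 + 5 = 141
  141 * 8 = 1128; 1128 - 3 = 1125
  1125 * 8 = 9000; 9000 - 7 = 8993
Quotient: 3y^3 + 17y^2 + 141y + 1125, Remainder: 8993


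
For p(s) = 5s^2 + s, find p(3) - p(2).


p(3) = 48
p(2) = 22
p(3) - p(2) = 48 - 22 = 26


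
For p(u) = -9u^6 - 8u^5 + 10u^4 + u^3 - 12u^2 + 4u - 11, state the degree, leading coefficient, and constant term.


Highest power of u is 6, with coefficient -9. Constant term is -11.
Degree = 6, leading coefficient = -9, constant term = -11


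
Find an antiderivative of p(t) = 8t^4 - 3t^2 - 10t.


Reverse power rule on each term:
  ∫ 8t^4 dt = (8/5)t^5
  ∫ -3t^2 dt = -t^3
  ∫ -10t dt = -5t^2
F(t) = (8/5)t^5 - t^3 - 5t^2 + C


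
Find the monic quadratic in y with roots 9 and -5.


p(y) = (y - 9)(y + 5)
Expand: y^2 - 4y - 45


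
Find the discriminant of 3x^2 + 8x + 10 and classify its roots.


D = b^2 - 4ac = (8)^2 - 4(3)(10) = 64 - 120 = -56
Since D < 0: two complex conjugate roots (no real roots)


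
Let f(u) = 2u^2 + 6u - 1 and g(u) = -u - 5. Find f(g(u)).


Substitute g(u) into f:
f(g(u)) = 2*(-u - 5)^2 + 6*(-u - 5) + (-1)
(-u - 5)^2 = u^2 + 10u + 25
Expand and combine: 2u^2 + 14u + 19


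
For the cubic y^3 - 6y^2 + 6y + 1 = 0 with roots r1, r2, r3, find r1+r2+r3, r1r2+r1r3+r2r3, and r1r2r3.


Monic cubic y^3+by^2+cy+d=0: sum=-b, pairwise sum=c, product=-d.
b=-6, c=6, d=1
r1+r2+r3 = 6
r1r2+r1r3+r2r3 = 6
r1r2r3 = -1


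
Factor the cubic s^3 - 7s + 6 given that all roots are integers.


Try integer roots (divisors of 6). s=1: p(1)=0.
Divide out (s - 1): quotient is s^2 + s - 6.
Factor the quadratic: (s + 3)(s - 2)
Result: (s - 1)(s + 3)(s - 2)


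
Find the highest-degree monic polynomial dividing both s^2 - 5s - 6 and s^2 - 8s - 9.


Factor each:
  s^2 - 5s - 6 = (s + 1)(s - 6)
  s^2 - 8s - 9 = (s + 1)(s - 9)
Common monic factor: s + 1


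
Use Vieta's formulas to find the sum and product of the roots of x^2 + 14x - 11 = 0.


For ax^2+bx+c=0: sum = -b/a, product = c/a.
a=1, b=14, c=-11
Sum = -(14)/1 = -14
Product = (-11)/1 = -11


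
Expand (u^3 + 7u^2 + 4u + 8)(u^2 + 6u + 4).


Distribute each term of the first polynomial:
  (u^3)(u^2 + 6u + 4) = u^5 + 6u^4 + 4u^3
  (7u^2)(u^2 + 6u + 4) = 7u^4 + 42u^3 + 28u^2
  (4u)(u^2 + 6u + 4) = 4u^3 + 24u^2 + 16u
  (8)(u^2 + 6u + 4) = 8u^2 + 48u + 32
Sum: u^5 + 13u^4 + 50u^3 + 60u^2 + 64u + 32


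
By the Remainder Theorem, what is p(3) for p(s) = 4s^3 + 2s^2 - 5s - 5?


By the Remainder Theorem, the remainder equals p(3):
  4*(3)^3 = 108
  2*(3)^2 = 18
  -5*(3)^1 = -15
  constant: -5
Sum: 108 + 18 - 15 - 5 = 106


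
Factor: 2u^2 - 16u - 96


Roots satisfy r1 + r2 = -b/a = 8 and r1*r2 = c/a = -48.
So r1 = 12, r2 = -4.
2u^2 - 16u - 96 = 2(u - r1)(u - r2) = 2(u - 12)(u + 4)


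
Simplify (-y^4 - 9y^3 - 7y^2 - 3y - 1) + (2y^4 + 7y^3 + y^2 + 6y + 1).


Align terms by degree and add:
  -y^4 - 9y^3 - 7y^2 - 3y - 1
+ 2y^4 + 7y^3 + y^2 + 6y + 1
= y^4 - 2y^3 - 6y^2 + 3y


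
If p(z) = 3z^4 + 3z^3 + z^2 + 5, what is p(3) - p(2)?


p(3) = 338
p(2) = 81
p(3) - p(2) = 338 - 81 = 257


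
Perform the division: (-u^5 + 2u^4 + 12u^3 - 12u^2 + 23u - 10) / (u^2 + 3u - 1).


(-u^5 + 2u^4 + 12u^3 - 12u^2 + 23u - 10) / (u^2 + 3u - 1)
Step 1: -u^3 * (u^2 + 3u - 1) = -u^5 - 3u^4 + u^3; subtract.
Step 2: 5u^2 * (u^2 + 3u - 1) = 5u^4 + 15u^3 - 5u^2; subtract.
Step 3: -4u * (u^2 + 3u - 1) = -4u^3 - 12u^2 + 4u; subtract.
Step 4: 5 * (u^2 + 3u - 1) = 5u^2 + 15u - 5; subtract.
Quotient: -u^3 + 5u^2 - 4u + 5, Remainder: 4u - 5


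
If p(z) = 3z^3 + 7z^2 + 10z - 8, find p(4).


Using direct substitution:
  3 * (4)^3 = 192
  7 * (4)^2 = 112
  10 * (4)^1 = 40
  constant: -8
Sum = 192 + 112 + 40 - 8 = 336


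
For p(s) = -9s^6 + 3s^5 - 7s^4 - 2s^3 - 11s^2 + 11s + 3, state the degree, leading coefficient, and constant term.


Highest power of s is 6, with coefficient -9. Constant term is 3.
Degree = 6, leading coefficient = -9, constant term = 3


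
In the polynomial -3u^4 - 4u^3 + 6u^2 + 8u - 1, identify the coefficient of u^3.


Read off the coefficient of u^3: -4


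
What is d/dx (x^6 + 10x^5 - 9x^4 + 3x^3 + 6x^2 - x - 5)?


Apply the power rule term by term:
  d/dx(x^6) = 6x^5
  d/dx(10x^5) = 50x^4
  d/dx(-9x^4) = -36x^3
  d/dx(3x^3) = 9x^2
  d/dx(6x^2) = 12x
  d/dx(-x) = -1
  d/dx(-5) = 0
p'(x) = 6x^5 + 50x^4 - 36x^3 + 9x^2 + 12x - 1


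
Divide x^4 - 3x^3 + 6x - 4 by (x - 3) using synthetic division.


Synthetic division with c = 3. Coefficients: 1, -3, 0, 6, -4
Bring down 1.
  1 * 3 = 3; 3 - 3 = 0
  0 * 3 = 0; 0 + 0 = 0
  0 * 3 = 0; 0 + 6 = 6
  6 * 3 = 18; 18 - 4 = 14
Quotient: x^3 + 6, Remainder: 14


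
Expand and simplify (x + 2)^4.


Expand (x + 2)^4 by repeated multiplication:
  (x + 2)^2 = x^2 + 4x + 4
  (x + 2)^3 = x^3 + 6x^2 + 12x + 8
= x^4 + 8x^3 + 24x^2 + 32x + 16


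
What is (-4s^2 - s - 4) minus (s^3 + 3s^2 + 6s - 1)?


Distribute the minus sign:
  (-4s^2 - s - 4)
- (s^3 + 3s^2 + 6s - 1)
Negate second polynomial: -s^3 - 3s^2 - 6s + 1
Add: -s^3 - 7s^2 - 7s - 3


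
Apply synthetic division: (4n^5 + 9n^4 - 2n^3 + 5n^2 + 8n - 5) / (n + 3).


Synthetic division with c = -3. Coefficients: 4, 9, -2, 5, 8, -5
Bring down 4.
  4 * -3 = -12; -12 + 9 = -3
  -3 * -3 = 9; 9 - 2 = 7
  7 * -3 = -21; -21 + 5 = -16
  -16 * -3 = 48; 48 + 8 = 56
  56 * -3 = -168; -168 - 5 = -173
Quotient: 4n^4 - 3n^3 + 7n^2 - 16n + 56, Remainder: -173


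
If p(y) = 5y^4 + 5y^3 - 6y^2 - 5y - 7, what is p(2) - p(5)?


p(2) = 79
p(5) = 3568
p(2) - p(5) = 79 - 3568 = -3489


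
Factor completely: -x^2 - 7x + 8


Roots satisfy r1 + r2 = -b/a = -7 and r1*r2 = c/a = -8.
So r1 = 1, r2 = -8.
-x^2 - 7x + 8 = -(x - r1)(x - r2) = -(x - 1)(x + 8)


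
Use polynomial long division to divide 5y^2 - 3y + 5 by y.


(5y^2 - 3y + 5) / (y)
Step 1: 5y * (y) = 5y^2; subtract.
Step 2: -3 * (y) = -3y; subtract.
Quotient: 5y - 3, Remainder: 5


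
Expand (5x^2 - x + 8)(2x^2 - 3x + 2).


Distribute each term of the first polynomial:
  (5x^2)(2x^2 - 3x + 2) = 10x^4 - 15x^3 + 10x^2
  (-x)(2x^2 - 3x + 2) = -2x^3 + 3x^2 - 2x
  (8)(2x^2 - 3x + 2) = 16x^2 - 24x + 16
Sum: 10x^4 - 17x^3 + 29x^2 - 26x + 16


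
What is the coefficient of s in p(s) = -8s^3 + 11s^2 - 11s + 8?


Read off the coefficient of s: -11


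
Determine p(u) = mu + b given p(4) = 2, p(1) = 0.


p(u) = mu + b. Using p(4)=2, p(1)=0:
m = (2)/(4 - 1) = 2/3 = 2/3
b = 2 - m*(4) = 2 - 8/3 = -2/3
p(u) = (2/3)u - (2/3)


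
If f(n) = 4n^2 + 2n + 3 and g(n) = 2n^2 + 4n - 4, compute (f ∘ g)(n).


Substitute g(n) into f:
f(g(n)) = 4*(2n^2 + 4n - 4)^2 + 2*(2n^2 + 4n - 4) + 3
(2n^2 + 4n - 4)^2 = 4n^4 + 16n^3 - 32n + 16
Expand and combine: 16n^4 + 64n^3 + 4n^2 - 120n + 59


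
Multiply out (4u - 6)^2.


Expand (4u - 6)^2 by repeated multiplication:
= 16u^2 - 48u + 36


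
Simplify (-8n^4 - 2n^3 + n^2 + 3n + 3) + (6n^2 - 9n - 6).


Align terms by degree and add:
  -8n^4 - 2n^3 + n^2 + 3n + 3
+ 6n^2 - 9n - 6
= -8n^4 - 2n^3 + 7n^2 - 6n - 3


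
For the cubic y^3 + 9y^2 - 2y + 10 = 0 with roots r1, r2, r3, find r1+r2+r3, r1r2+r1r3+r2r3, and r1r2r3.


Monic cubic y^3+by^2+cy+d=0: sum=-b, pairwise sum=c, product=-d.
b=9, c=-2, d=10
r1+r2+r3 = -9
r1r2+r1r3+r2r3 = -2
r1r2r3 = -10


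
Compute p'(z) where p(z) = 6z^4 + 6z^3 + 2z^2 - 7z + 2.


Apply the power rule term by term:
  d/dz(6z^4) = 24z^3
  d/dz(6z^3) = 18z^2
  d/dz(2z^2) = 4z
  d/dz(-7z) = -7
  d/dz(2) = 0
p'(z) = 24z^3 + 18z^2 + 4z - 7


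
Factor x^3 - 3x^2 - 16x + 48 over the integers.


Try integer roots (divisors of 48). x=4: p(4)=0.
Divide out (x - 4): quotient is x^2 + x - 12.
Factor the quadratic: (x - 3)(x + 4)
Result: (x - 4)(x - 3)(x + 4)


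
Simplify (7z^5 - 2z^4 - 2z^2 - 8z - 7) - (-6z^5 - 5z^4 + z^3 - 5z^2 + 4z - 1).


Distribute the minus sign:
  (7z^5 - 2z^4 - 2z^2 - 8z - 7)
- (-6z^5 - 5z^4 + z^3 - 5z^2 + 4z - 1)
Negate second polynomial: 6z^5 + 5z^4 - z^3 + 5z^2 - 4z + 1
Add: 13z^5 + 3z^4 - z^3 + 3z^2 - 12z - 6


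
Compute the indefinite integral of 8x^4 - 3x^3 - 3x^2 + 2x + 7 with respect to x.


Reverse power rule on each term:
  ∫ 8x^4 dx = (8/5)x^5
  ∫ -3x^3 dx = -(3/4)x^4
  ∫ -3x^2 dx = -x^3
  ∫ 2x dx = x^2
  ∫ 7 dx = 7x
F(x) = (8/5)x^5 - (3/4)x^4 - x^3 + x^2 + 7x + C


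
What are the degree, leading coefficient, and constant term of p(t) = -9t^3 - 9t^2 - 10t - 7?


Highest power of t is 3, with coefficient -9. Constant term is -7.
Degree = 3, leading coefficient = -9, constant term = -7


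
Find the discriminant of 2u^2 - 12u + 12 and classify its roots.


D = b^2 - 4ac = (-12)^2 - 4(2)(12) = 144 - 96 = 48
Since D > 0: two distinct irrational roots


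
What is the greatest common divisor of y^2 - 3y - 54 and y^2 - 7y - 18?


Factor each:
  y^2 - 3y - 54 = (y - 9)(y + 6)
  y^2 - 7y - 18 = (y - 9)(y + 2)
Common monic factor: y - 9


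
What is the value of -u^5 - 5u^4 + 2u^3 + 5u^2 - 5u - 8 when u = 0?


Using direct substitution:
  -1 * (0)^5 = 0
  -5 * (0)^4 = 0
  2 * (0)^3 = 0
  5 * (0)^2 = 0
  -5 * (0)^1 = 0
  constant: -8
Sum = 0 + 0 + 0 + 0 + 0 - 8 = -8


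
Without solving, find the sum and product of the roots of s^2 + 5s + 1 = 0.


For as^2+bs+c=0: sum = -b/a, product = c/a.
a=1, b=5, c=1
Sum = -(5)/1 = -5
Product = (1)/1 = 1


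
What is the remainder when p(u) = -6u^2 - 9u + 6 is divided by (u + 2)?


By the Remainder Theorem, the remainder equals p(-2):
  -6*(-2)^2 = -24
  -9*(-2)^1 = 18
  constant: 6
Sum: -24 + 18 + 6 = 0


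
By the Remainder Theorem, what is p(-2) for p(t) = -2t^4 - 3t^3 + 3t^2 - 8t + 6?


By the Remainder Theorem, the remainder equals p(-2):
  -2*(-2)^4 = -32
  -3*(-2)^3 = 24
  3*(-2)^2 = 12
  -8*(-2)^1 = 16
  constant: 6
Sum: -32 + 24 + 12 + 16 + 6 = 26
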